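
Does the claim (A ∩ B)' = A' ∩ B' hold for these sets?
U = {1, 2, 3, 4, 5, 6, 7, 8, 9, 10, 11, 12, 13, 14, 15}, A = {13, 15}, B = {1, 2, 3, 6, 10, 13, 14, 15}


LHS: A ∩ B = {13, 15}
(A ∩ B)' = U \ (A ∩ B) = {1, 2, 3, 4, 5, 6, 7, 8, 9, 10, 11, 12, 14}
A' = {1, 2, 3, 4, 5, 6, 7, 8, 9, 10, 11, 12, 14}, B' = {4, 5, 7, 8, 9, 11, 12}
Claimed RHS: A' ∩ B' = {4, 5, 7, 8, 9, 11, 12}
Identity is INVALID: LHS = {1, 2, 3, 4, 5, 6, 7, 8, 9, 10, 11, 12, 14} but the RHS claimed here equals {4, 5, 7, 8, 9, 11, 12}. The correct form is (A ∩ B)' = A' ∪ B'.

Identity is invalid: (A ∩ B)' = {1, 2, 3, 4, 5, 6, 7, 8, 9, 10, 11, 12, 14} but A' ∩ B' = {4, 5, 7, 8, 9, 11, 12}. The correct De Morgan law is (A ∩ B)' = A' ∪ B'.


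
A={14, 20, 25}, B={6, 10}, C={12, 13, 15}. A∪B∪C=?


A ∪ B = {6, 10, 14, 20, 25}
(A ∪ B) ∪ C = {6, 10, 12, 13, 14, 15, 20, 25}

A ∪ B ∪ C = {6, 10, 12, 13, 14, 15, 20, 25}


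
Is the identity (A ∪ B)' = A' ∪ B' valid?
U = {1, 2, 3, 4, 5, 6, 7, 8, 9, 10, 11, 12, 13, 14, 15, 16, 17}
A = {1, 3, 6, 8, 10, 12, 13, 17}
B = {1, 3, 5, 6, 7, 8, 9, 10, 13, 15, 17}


LHS: A ∪ B = {1, 3, 5, 6, 7, 8, 9, 10, 12, 13, 15, 17}
(A ∪ B)' = U \ (A ∪ B) = {2, 4, 11, 14, 16}
A' = {2, 4, 5, 7, 9, 11, 14, 15, 16}, B' = {2, 4, 11, 12, 14, 16}
Claimed RHS: A' ∪ B' = {2, 4, 5, 7, 9, 11, 12, 14, 15, 16}
Identity is INVALID: LHS = {2, 4, 11, 14, 16} but the RHS claimed here equals {2, 4, 5, 7, 9, 11, 12, 14, 15, 16}. The correct form is (A ∪ B)' = A' ∩ B'.

Identity is invalid: (A ∪ B)' = {2, 4, 11, 14, 16} but A' ∪ B' = {2, 4, 5, 7, 9, 11, 12, 14, 15, 16}. The correct De Morgan law is (A ∪ B)' = A' ∩ B'.


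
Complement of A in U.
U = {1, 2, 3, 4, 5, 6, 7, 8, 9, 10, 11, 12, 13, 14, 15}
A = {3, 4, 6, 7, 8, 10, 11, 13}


Aᶜ = U \ A = elements in U but not in A
U = {1, 2, 3, 4, 5, 6, 7, 8, 9, 10, 11, 12, 13, 14, 15}
A = {3, 4, 6, 7, 8, 10, 11, 13}
Aᶜ = {1, 2, 5, 9, 12, 14, 15}

Aᶜ = {1, 2, 5, 9, 12, 14, 15}


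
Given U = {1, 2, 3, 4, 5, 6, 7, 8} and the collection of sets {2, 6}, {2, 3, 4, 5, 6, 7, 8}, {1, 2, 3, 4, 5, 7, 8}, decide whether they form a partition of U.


A partition requires: (1) non-empty parts, (2) pairwise disjoint, (3) union = U
Parts: {2, 6}, {2, 3, 4, 5, 6, 7, 8}, {1, 2, 3, 4, 5, 7, 8}
Union of parts: {1, 2, 3, 4, 5, 6, 7, 8}
U = {1, 2, 3, 4, 5, 6, 7, 8}
All non-empty? True
Pairwise disjoint? False
Covers U? True

No, not a valid partition


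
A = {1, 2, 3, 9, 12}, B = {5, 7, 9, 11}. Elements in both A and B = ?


A = {1, 2, 3, 9, 12}
B = {5, 7, 9, 11}
Region: in both A and B
Elements: {9}

Elements in both A and B: {9}


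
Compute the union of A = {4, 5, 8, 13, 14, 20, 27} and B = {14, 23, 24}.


A ∪ B = all elements in A or B (or both)
A = {4, 5, 8, 13, 14, 20, 27}
B = {14, 23, 24}
A ∪ B = {4, 5, 8, 13, 14, 20, 23, 24, 27}

A ∪ B = {4, 5, 8, 13, 14, 20, 23, 24, 27}


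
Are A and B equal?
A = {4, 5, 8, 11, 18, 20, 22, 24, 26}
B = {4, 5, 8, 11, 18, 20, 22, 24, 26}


Two sets are equal iff they have exactly the same elements.
A = {4, 5, 8, 11, 18, 20, 22, 24, 26}
B = {4, 5, 8, 11, 18, 20, 22, 24, 26}
Same elements → A = B

Yes, A = B


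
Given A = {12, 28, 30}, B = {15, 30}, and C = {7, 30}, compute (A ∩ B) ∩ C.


A ∩ B = {30}
(A ∩ B) ∩ C = {30}

A ∩ B ∩ C = {30}


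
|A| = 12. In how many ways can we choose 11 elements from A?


C(n,k) = n! / (k!(n-k)!)
C(12,11) = 12! / (11!1!)
= 12

C(12,11) = 12


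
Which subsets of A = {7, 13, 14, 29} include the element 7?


A subset of A contains 7 iff the remaining 3 elements form any subset of A \ {7}.
Count: 2^(n-1) = 2^3 = 8
Subsets containing 7: {7}, {7, 13}, {7, 14}, {7, 29}, {7, 13, 14}, {7, 13, 29}, {7, 14, 29}, {7, 13, 14, 29}

Subsets containing 7 (8 total): {7}, {7, 13}, {7, 14}, {7, 29}, {7, 13, 14}, {7, 13, 29}, {7, 14, 29}, {7, 13, 14, 29}


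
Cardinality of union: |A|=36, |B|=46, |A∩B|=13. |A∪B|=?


|A ∪ B| = |A| + |B| - |A ∩ B|
= 36 + 46 - 13
= 69

|A ∪ B| = 69


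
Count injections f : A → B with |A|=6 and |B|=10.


An injection sends each of |A| = 6 inputs to a distinct output in B.
# injections = |B|·(|B|-1)·…·(|B|-|A|+1) = 10! / (10 - 6)!
= 10 × 9 × 8 × 7 × 6 × 5
= 151200

Number of injections = 151200


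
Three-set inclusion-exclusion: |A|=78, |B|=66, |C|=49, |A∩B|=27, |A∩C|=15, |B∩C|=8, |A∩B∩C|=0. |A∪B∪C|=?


|A∪B∪C| = |A|+|B|+|C| - |A∩B|-|A∩C|-|B∩C| + |A∩B∩C|
= 78+66+49 - 27-15-8 + 0
= 193 - 50 + 0
= 143

|A ∪ B ∪ C| = 143


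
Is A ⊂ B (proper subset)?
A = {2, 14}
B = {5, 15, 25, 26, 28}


A ⊂ B requires: A ⊆ B AND A ≠ B.
A ⊆ B? No
A ⊄ B, so A is not a proper subset.

No, A is not a proper subset of B


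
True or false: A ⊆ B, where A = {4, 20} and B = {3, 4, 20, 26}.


A ⊆ B means every element of A is in B.
All elements of A are in B.
So A ⊆ B.

Yes, A ⊆ B


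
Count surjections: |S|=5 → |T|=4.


n = |S| = 5, k = |T| = 4. Surjections via inclusion-exclusion:
S(n,k) = Σ(-1)^i × C(k,i) × (k-i)^n, i=0 to k
i=0: (-1)^0×C(4,0)×4^5 = 1024
i=1: (-1)^1×C(4,1)×3^5 = -972
i=2: (-1)^2×C(4,2)×2^5 = 192
i=3: (-1)^3×C(4,3)×1^5 = -4
i=4: (-1)^4×C(4,4)×0^5 = 0
Total = 240

Number of surjections = 240


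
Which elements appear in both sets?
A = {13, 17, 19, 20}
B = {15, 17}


A ∩ B = elements in both A and B
A = {13, 17, 19, 20}
B = {15, 17}
A ∩ B = {17}

A ∩ B = {17}


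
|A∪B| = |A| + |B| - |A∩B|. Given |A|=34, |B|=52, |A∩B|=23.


|A ∪ B| = |A| + |B| - |A ∩ B|
= 34 + 52 - 23
= 63

|A ∪ B| = 63


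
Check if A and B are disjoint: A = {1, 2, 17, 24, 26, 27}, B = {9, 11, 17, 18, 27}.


Disjoint means A ∩ B = ∅.
A ∩ B = {17, 27}
A ∩ B ≠ ∅, so A and B are NOT disjoint.

No, A and B are not disjoint (A ∩ B = {17, 27})


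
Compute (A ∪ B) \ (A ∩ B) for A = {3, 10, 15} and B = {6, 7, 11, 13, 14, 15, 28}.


A △ B = (A \ B) ∪ (B \ A) = elements in exactly one of A or B
A \ B = {3, 10}
B \ A = {6, 7, 11, 13, 14, 28}
A △ B = {3, 6, 7, 10, 11, 13, 14, 28}

A △ B = {3, 6, 7, 10, 11, 13, 14, 28}


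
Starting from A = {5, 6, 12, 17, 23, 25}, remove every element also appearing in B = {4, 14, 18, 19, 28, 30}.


A \ B = elements in A but not in B
A = {5, 6, 12, 17, 23, 25}
B = {4, 14, 18, 19, 28, 30}
Remove from A any elements in B
A \ B = {5, 6, 12, 17, 23, 25}

A \ B = {5, 6, 12, 17, 23, 25}


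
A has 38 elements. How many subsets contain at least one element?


Total subsets = 2^n = 2^38 = 274877906944
Non-empty subsets exclude the empty set: 2^n - 1
= 274877906944 - 1
= 274877906943

Number of non-empty subsets = 274877906943


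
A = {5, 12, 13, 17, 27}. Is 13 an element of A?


A = {5, 12, 13, 17, 27}
Checking if 13 is in A
13 is in A → True

13 ∈ A


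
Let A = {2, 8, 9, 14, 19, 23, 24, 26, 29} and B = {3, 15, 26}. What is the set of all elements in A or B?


A ∪ B = all elements in A or B (or both)
A = {2, 8, 9, 14, 19, 23, 24, 26, 29}
B = {3, 15, 26}
A ∪ B = {2, 3, 8, 9, 14, 15, 19, 23, 24, 26, 29}

A ∪ B = {2, 3, 8, 9, 14, 15, 19, 23, 24, 26, 29}


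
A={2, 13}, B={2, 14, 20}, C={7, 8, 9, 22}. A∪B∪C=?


A ∪ B = {2, 13, 14, 20}
(A ∪ B) ∪ C = {2, 7, 8, 9, 13, 14, 20, 22}

A ∪ B ∪ C = {2, 7, 8, 9, 13, 14, 20, 22}


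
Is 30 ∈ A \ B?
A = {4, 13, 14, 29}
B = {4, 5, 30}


A = {4, 13, 14, 29}, B = {4, 5, 30}
A \ B = elements in A but not in B
A \ B = {13, 14, 29}
Checking if 30 ∈ A \ B
30 is not in A \ B → False

30 ∉ A \ B


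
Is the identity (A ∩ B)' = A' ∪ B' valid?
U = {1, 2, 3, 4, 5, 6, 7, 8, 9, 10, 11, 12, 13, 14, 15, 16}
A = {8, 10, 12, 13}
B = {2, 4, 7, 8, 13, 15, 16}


LHS: A ∩ B = {8, 13}
(A ∩ B)' = U \ (A ∩ B) = {1, 2, 3, 4, 5, 6, 7, 9, 10, 11, 12, 14, 15, 16}
A' = {1, 2, 3, 4, 5, 6, 7, 9, 11, 14, 15, 16}, B' = {1, 3, 5, 6, 9, 10, 11, 12, 14}
Claimed RHS: A' ∪ B' = {1, 2, 3, 4, 5, 6, 7, 9, 10, 11, 12, 14, 15, 16}
Identity is VALID: LHS = RHS = {1, 2, 3, 4, 5, 6, 7, 9, 10, 11, 12, 14, 15, 16} ✓

Identity is valid. (A ∩ B)' = A' ∪ B' = {1, 2, 3, 4, 5, 6, 7, 9, 10, 11, 12, 14, 15, 16}


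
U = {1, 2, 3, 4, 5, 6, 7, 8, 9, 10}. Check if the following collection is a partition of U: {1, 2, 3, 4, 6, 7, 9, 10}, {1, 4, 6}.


A partition requires: (1) non-empty parts, (2) pairwise disjoint, (3) union = U
Parts: {1, 2, 3, 4, 6, 7, 9, 10}, {1, 4, 6}
Union of parts: {1, 2, 3, 4, 6, 7, 9, 10}
U = {1, 2, 3, 4, 5, 6, 7, 8, 9, 10}
All non-empty? True
Pairwise disjoint? False
Covers U? False

No, not a valid partition


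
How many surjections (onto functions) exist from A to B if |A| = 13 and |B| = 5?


n = |A| = 13, k = |B| = 5. Surjections via inclusion-exclusion:
S(n,k) = Σ(-1)^i × C(k,i) × (k-i)^n, i=0 to k
i=0: (-1)^0×C(5,0)×5^13 = 1220703125
i=1: (-1)^1×C(5,1)×4^13 = -335544320
i=2: (-1)^2×C(5,2)×3^13 = 15943230
i=3: (-1)^3×C(5,3)×2^13 = -81920
i=4: (-1)^4×C(5,4)×1^13 = 5
i=5: (-1)^5×C(5,5)×0^13 = 0
Total = 901020120

Number of surjections = 901020120


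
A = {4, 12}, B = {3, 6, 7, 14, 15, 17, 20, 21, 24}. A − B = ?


A \ B = elements in A but not in B
A = {4, 12}
B = {3, 6, 7, 14, 15, 17, 20, 21, 24}
Remove from A any elements in B
A \ B = {4, 12}

A \ B = {4, 12}


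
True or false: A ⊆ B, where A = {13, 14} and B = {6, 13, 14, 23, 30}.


A ⊆ B means every element of A is in B.
All elements of A are in B.
So A ⊆ B.

Yes, A ⊆ B


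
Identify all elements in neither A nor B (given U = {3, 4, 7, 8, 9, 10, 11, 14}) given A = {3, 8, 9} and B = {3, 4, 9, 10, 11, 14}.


A = {3, 8, 9}
B = {3, 4, 9, 10, 11, 14}
Region: in neither A nor B (given U = {3, 4, 7, 8, 9, 10, 11, 14})
Elements: {7}

Elements in neither A nor B (given U = {3, 4, 7, 8, 9, 10, 11, 14}): {7}


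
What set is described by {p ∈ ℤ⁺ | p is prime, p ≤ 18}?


Checking each candidate:
Condition: primes ≤ 18
Result = {2, 3, 5, 7, 11, 13, 17}

{2, 3, 5, 7, 11, 13, 17}


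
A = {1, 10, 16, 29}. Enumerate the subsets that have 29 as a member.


A subset of A contains 29 iff the remaining 3 elements form any subset of A \ {29}.
Count: 2^(n-1) = 2^3 = 8
Subsets containing 29: {29}, {1, 29}, {10, 29}, {16, 29}, {1, 10, 29}, {1, 16, 29}, {10, 16, 29}, {1, 10, 16, 29}

Subsets containing 29 (8 total): {29}, {1, 29}, {10, 29}, {16, 29}, {1, 10, 29}, {1, 16, 29}, {10, 16, 29}, {1, 10, 16, 29}


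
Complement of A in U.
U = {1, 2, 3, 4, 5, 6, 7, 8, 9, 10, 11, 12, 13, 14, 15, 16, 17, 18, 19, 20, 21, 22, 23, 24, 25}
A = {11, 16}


Aᶜ = U \ A = elements in U but not in A
U = {1, 2, 3, 4, 5, 6, 7, 8, 9, 10, 11, 12, 13, 14, 15, 16, 17, 18, 19, 20, 21, 22, 23, 24, 25}
A = {11, 16}
Aᶜ = {1, 2, 3, 4, 5, 6, 7, 8, 9, 10, 12, 13, 14, 15, 17, 18, 19, 20, 21, 22, 23, 24, 25}

Aᶜ = {1, 2, 3, 4, 5, 6, 7, 8, 9, 10, 12, 13, 14, 15, 17, 18, 19, 20, 21, 22, 23, 24, 25}


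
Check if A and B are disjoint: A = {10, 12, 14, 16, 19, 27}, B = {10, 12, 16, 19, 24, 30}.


Disjoint means A ∩ B = ∅.
A ∩ B = {10, 12, 16, 19}
A ∩ B ≠ ∅, so A and B are NOT disjoint.

No, A and B are not disjoint (A ∩ B = {10, 12, 16, 19})


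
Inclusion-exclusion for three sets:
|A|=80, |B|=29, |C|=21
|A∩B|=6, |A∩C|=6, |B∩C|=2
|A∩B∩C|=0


|A∪B∪C| = |A|+|B|+|C| - |A∩B|-|A∩C|-|B∩C| + |A∩B∩C|
= 80+29+21 - 6-6-2 + 0
= 130 - 14 + 0
= 116

|A ∪ B ∪ C| = 116


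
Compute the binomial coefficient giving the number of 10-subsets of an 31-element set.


C(n,k) = n! / (k!(n-k)!)
C(31,10) = 31! / (10!21!)
= 44352165

C(31,10) = 44352165


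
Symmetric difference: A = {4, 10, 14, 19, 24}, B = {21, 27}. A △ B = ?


A △ B = (A \ B) ∪ (B \ A) = elements in exactly one of A or B
A \ B = {4, 10, 14, 19, 24}
B \ A = {21, 27}
A △ B = {4, 10, 14, 19, 21, 24, 27}

A △ B = {4, 10, 14, 19, 21, 24, 27}


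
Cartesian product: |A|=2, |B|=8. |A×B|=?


|A × B| = |A| × |B|
= 2 × 8
= 16

|A × B| = 16


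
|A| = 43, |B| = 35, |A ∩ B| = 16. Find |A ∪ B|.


|A ∪ B| = |A| + |B| - |A ∩ B|
= 43 + 35 - 16
= 62

|A ∪ B| = 62


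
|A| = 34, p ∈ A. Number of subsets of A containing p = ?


Subsets of A containing p correspond to subsets of A \ {p}, which has 33 elements.
Count = 2^(n-1) = 2^33
= 8589934592

Number of subsets containing p = 8589934592


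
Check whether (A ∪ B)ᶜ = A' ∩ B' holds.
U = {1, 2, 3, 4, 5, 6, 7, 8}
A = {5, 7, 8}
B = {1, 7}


LHS: A ∪ B = {1, 5, 7, 8}
(A ∪ B)' = U \ (A ∪ B) = {2, 3, 4, 6}
A' = {1, 2, 3, 4, 6}, B' = {2, 3, 4, 5, 6, 8}
Claimed RHS: A' ∩ B' = {2, 3, 4, 6}
Identity is VALID: LHS = RHS = {2, 3, 4, 6} ✓

Identity is valid. (A ∪ B)' = A' ∩ B' = {2, 3, 4, 6}


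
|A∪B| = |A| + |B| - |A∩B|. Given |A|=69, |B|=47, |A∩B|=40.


|A ∪ B| = |A| + |B| - |A ∩ B|
= 69 + 47 - 40
= 76

|A ∪ B| = 76


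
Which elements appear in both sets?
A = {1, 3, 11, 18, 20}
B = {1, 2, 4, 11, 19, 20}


A ∩ B = elements in both A and B
A = {1, 3, 11, 18, 20}
B = {1, 2, 4, 11, 19, 20}
A ∩ B = {1, 11, 20}

A ∩ B = {1, 11, 20}


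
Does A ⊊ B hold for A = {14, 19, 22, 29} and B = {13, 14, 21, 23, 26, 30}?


A ⊂ B requires: A ⊆ B AND A ≠ B.
A ⊆ B? No
A ⊄ B, so A is not a proper subset.

No, A is not a proper subset of B


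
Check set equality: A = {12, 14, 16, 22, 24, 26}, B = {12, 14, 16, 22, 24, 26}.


Two sets are equal iff they have exactly the same elements.
A = {12, 14, 16, 22, 24, 26}
B = {12, 14, 16, 22, 24, 26}
Same elements → A = B

Yes, A = B


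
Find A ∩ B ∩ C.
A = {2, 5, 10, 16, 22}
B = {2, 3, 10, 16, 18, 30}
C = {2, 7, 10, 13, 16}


A ∩ B = {2, 10, 16}
(A ∩ B) ∩ C = {2, 10, 16}

A ∩ B ∩ C = {2, 10, 16}


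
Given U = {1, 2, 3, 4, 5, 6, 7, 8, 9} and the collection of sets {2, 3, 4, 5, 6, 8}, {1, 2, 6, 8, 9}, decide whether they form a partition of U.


A partition requires: (1) non-empty parts, (2) pairwise disjoint, (3) union = U
Parts: {2, 3, 4, 5, 6, 8}, {1, 2, 6, 8, 9}
Union of parts: {1, 2, 3, 4, 5, 6, 8, 9}
U = {1, 2, 3, 4, 5, 6, 7, 8, 9}
All non-empty? True
Pairwise disjoint? False
Covers U? False

No, not a valid partition


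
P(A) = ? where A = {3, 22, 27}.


|A| = 3, so |P(A)| = 2^3 = 8
Enumerate subsets by cardinality (0 to 3):
∅, {3}, {22}, {27}, {3, 22}, {3, 27}, {22, 27}, {3, 22, 27}

P(A) has 8 subsets: ∅, {3}, {22}, {27}, {3, 22}, {3, 27}, {22, 27}, {3, 22, 27}


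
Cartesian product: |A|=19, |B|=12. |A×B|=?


|A × B| = |A| × |B|
= 19 × 12
= 228

|A × B| = 228


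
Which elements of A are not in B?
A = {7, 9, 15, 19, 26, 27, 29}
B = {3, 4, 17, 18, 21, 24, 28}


A \ B = elements in A but not in B
A = {7, 9, 15, 19, 26, 27, 29}
B = {3, 4, 17, 18, 21, 24, 28}
Remove from A any elements in B
A \ B = {7, 9, 15, 19, 26, 27, 29}

A \ B = {7, 9, 15, 19, 26, 27, 29}


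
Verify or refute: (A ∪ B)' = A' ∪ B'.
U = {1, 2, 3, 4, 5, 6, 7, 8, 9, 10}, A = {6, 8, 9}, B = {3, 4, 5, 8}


LHS: A ∪ B = {3, 4, 5, 6, 8, 9}
(A ∪ B)' = U \ (A ∪ B) = {1, 2, 7, 10}
A' = {1, 2, 3, 4, 5, 7, 10}, B' = {1, 2, 6, 7, 9, 10}
Claimed RHS: A' ∪ B' = {1, 2, 3, 4, 5, 6, 7, 9, 10}
Identity is INVALID: LHS = {1, 2, 7, 10} but the RHS claimed here equals {1, 2, 3, 4, 5, 6, 7, 9, 10}. The correct form is (A ∪ B)' = A' ∩ B'.

Identity is invalid: (A ∪ B)' = {1, 2, 7, 10} but A' ∪ B' = {1, 2, 3, 4, 5, 6, 7, 9, 10}. The correct De Morgan law is (A ∪ B)' = A' ∩ B'.


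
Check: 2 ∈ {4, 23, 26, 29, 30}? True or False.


A = {4, 23, 26, 29, 30}
Checking if 2 is in A
2 is not in A → False

2 ∉ A


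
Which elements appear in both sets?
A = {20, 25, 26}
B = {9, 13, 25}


A ∩ B = elements in both A and B
A = {20, 25, 26}
B = {9, 13, 25}
A ∩ B = {25}

A ∩ B = {25}


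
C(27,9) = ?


C(n,k) = n! / (k!(n-k)!)
C(27,9) = 27! / (9!18!)
= 4686825

C(27,9) = 4686825


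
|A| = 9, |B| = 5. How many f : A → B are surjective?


n = |A| = 9, k = |B| = 5. Surjections via inclusion-exclusion:
S(n,k) = Σ(-1)^i × C(k,i) × (k-i)^n, i=0 to k
i=0: (-1)^0×C(5,0)×5^9 = 1953125
i=1: (-1)^1×C(5,1)×4^9 = -1310720
i=2: (-1)^2×C(5,2)×3^9 = 196830
i=3: (-1)^3×C(5,3)×2^9 = -5120
i=4: (-1)^4×C(5,4)×1^9 = 5
i=5: (-1)^5×C(5,5)×0^9 = 0
Total = 834120

Number of surjections = 834120


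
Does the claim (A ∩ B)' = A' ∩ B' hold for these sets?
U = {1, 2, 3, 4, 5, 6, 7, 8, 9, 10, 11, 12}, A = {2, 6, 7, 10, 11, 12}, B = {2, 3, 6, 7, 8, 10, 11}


LHS: A ∩ B = {2, 6, 7, 10, 11}
(A ∩ B)' = U \ (A ∩ B) = {1, 3, 4, 5, 8, 9, 12}
A' = {1, 3, 4, 5, 8, 9}, B' = {1, 4, 5, 9, 12}
Claimed RHS: A' ∩ B' = {1, 4, 5, 9}
Identity is INVALID: LHS = {1, 3, 4, 5, 8, 9, 12} but the RHS claimed here equals {1, 4, 5, 9}. The correct form is (A ∩ B)' = A' ∪ B'.

Identity is invalid: (A ∩ B)' = {1, 3, 4, 5, 8, 9, 12} but A' ∩ B' = {1, 4, 5, 9}. The correct De Morgan law is (A ∩ B)' = A' ∪ B'.


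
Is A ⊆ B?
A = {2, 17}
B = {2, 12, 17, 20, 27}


A ⊆ B means every element of A is in B.
All elements of A are in B.
So A ⊆ B.

Yes, A ⊆ B


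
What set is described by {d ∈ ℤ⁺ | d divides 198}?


Checking each candidate:
Condition: positive divisors of 198
Result = {1, 2, 3, 6, 9, 11, 18, 22, 33, 66, 99, 198}

{1, 2, 3, 6, 9, 11, 18, 22, 33, 66, 99, 198}


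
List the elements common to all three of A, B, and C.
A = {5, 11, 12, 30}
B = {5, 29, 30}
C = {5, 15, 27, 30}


A ∩ B = {5, 30}
(A ∩ B) ∩ C = {5, 30}

A ∩ B ∩ C = {5, 30}


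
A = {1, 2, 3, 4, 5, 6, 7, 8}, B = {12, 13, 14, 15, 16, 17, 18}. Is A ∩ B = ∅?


Disjoint means A ∩ B = ∅.
A ∩ B = ∅
A ∩ B = ∅, so A and B are disjoint.

Yes, A and B are disjoint


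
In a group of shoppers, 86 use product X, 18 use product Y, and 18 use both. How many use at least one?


|A ∪ B| = |A| + |B| - |A ∩ B|
= 86 + 18 - 18
= 86

|A ∪ B| = 86


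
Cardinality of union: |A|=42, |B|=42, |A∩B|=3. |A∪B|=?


|A ∪ B| = |A| + |B| - |A ∩ B|
= 42 + 42 - 3
= 81

|A ∪ B| = 81


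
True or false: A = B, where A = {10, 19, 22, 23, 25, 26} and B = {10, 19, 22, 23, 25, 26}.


Two sets are equal iff they have exactly the same elements.
A = {10, 19, 22, 23, 25, 26}
B = {10, 19, 22, 23, 25, 26}
Same elements → A = B

Yes, A = B


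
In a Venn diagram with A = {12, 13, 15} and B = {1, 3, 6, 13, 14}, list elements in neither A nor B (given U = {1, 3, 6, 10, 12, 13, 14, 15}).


A = {12, 13, 15}
B = {1, 3, 6, 13, 14}
Region: in neither A nor B (given U = {1, 3, 6, 10, 12, 13, 14, 15})
Elements: {10}

Elements in neither A nor B (given U = {1, 3, 6, 10, 12, 13, 14, 15}): {10}


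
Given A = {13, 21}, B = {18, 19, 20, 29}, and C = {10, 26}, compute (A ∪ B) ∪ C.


A ∪ B = {13, 18, 19, 20, 21, 29}
(A ∪ B) ∪ C = {10, 13, 18, 19, 20, 21, 26, 29}

A ∪ B ∪ C = {10, 13, 18, 19, 20, 21, 26, 29}


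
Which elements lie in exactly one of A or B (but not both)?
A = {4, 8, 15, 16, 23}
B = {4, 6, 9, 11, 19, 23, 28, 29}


A △ B = (A \ B) ∪ (B \ A) = elements in exactly one of A or B
A \ B = {8, 15, 16}
B \ A = {6, 9, 11, 19, 28, 29}
A △ B = {6, 8, 9, 11, 15, 16, 19, 28, 29}

A △ B = {6, 8, 9, 11, 15, 16, 19, 28, 29}


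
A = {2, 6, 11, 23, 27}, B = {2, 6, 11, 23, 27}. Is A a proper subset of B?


A ⊂ B requires: A ⊆ B AND A ≠ B.
A ⊆ B? Yes
A = B? Yes
A = B, so A is not a PROPER subset.

No, A is not a proper subset of B


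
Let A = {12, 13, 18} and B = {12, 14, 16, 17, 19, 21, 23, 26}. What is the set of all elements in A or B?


A ∪ B = all elements in A or B (or both)
A = {12, 13, 18}
B = {12, 14, 16, 17, 19, 21, 23, 26}
A ∪ B = {12, 13, 14, 16, 17, 18, 19, 21, 23, 26}

A ∪ B = {12, 13, 14, 16, 17, 18, 19, 21, 23, 26}


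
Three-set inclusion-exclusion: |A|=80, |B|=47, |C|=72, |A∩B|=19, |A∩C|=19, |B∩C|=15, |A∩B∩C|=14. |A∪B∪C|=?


|A∪B∪C| = |A|+|B|+|C| - |A∩B|-|A∩C|-|B∩C| + |A∩B∩C|
= 80+47+72 - 19-19-15 + 14
= 199 - 53 + 14
= 160

|A ∪ B ∪ C| = 160


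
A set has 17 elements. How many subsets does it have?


Number of subsets = 2^n
= 2^17
= 131072

|P(A)| = 131072


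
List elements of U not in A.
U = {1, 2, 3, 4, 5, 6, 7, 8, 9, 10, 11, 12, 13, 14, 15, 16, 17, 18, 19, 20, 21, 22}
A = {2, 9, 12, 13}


Aᶜ = U \ A = elements in U but not in A
U = {1, 2, 3, 4, 5, 6, 7, 8, 9, 10, 11, 12, 13, 14, 15, 16, 17, 18, 19, 20, 21, 22}
A = {2, 9, 12, 13}
Aᶜ = {1, 3, 4, 5, 6, 7, 8, 10, 11, 14, 15, 16, 17, 18, 19, 20, 21, 22}

Aᶜ = {1, 3, 4, 5, 6, 7, 8, 10, 11, 14, 15, 16, 17, 18, 19, 20, 21, 22}


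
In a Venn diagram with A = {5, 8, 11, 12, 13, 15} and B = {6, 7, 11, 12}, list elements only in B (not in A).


A = {5, 8, 11, 12, 13, 15}
B = {6, 7, 11, 12}
Region: only in B (not in A)
Elements: {6, 7}

Elements only in B (not in A): {6, 7}


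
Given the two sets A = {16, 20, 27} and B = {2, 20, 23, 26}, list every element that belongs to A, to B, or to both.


A ∪ B = all elements in A or B (or both)
A = {16, 20, 27}
B = {2, 20, 23, 26}
A ∪ B = {2, 16, 20, 23, 26, 27}

A ∪ B = {2, 16, 20, 23, 26, 27}


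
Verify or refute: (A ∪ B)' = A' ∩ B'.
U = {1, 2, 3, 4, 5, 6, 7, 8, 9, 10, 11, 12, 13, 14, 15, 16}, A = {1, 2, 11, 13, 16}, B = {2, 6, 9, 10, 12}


LHS: A ∪ B = {1, 2, 6, 9, 10, 11, 12, 13, 16}
(A ∪ B)' = U \ (A ∪ B) = {3, 4, 5, 7, 8, 14, 15}
A' = {3, 4, 5, 6, 7, 8, 9, 10, 12, 14, 15}, B' = {1, 3, 4, 5, 7, 8, 11, 13, 14, 15, 16}
Claimed RHS: A' ∩ B' = {3, 4, 5, 7, 8, 14, 15}
Identity is VALID: LHS = RHS = {3, 4, 5, 7, 8, 14, 15} ✓

Identity is valid. (A ∪ B)' = A' ∩ B' = {3, 4, 5, 7, 8, 14, 15}


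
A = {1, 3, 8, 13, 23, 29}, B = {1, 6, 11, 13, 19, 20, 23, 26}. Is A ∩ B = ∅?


Disjoint means A ∩ B = ∅.
A ∩ B = {1, 13, 23}
A ∩ B ≠ ∅, so A and B are NOT disjoint.

No, A and B are not disjoint (A ∩ B = {1, 13, 23})


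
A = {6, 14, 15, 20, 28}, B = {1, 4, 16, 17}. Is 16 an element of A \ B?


A = {6, 14, 15, 20, 28}, B = {1, 4, 16, 17}
A \ B = elements in A but not in B
A \ B = {6, 14, 15, 20, 28}
Checking if 16 ∈ A \ B
16 is not in A \ B → False

16 ∉ A \ B


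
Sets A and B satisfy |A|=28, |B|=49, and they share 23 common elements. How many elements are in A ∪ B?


|A ∪ B| = |A| + |B| - |A ∩ B|
= 28 + 49 - 23
= 54

|A ∪ B| = 54


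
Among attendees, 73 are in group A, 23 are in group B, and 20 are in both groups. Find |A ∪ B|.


|A ∪ B| = |A| + |B| - |A ∩ B|
= 73 + 23 - 20
= 76

|A ∪ B| = 76


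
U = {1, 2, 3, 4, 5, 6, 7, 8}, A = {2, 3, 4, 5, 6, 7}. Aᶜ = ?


Aᶜ = U \ A = elements in U but not in A
U = {1, 2, 3, 4, 5, 6, 7, 8}
A = {2, 3, 4, 5, 6, 7}
Aᶜ = {1, 8}

Aᶜ = {1, 8}


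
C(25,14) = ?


C(n,k) = n! / (k!(n-k)!)
C(25,14) = 25! / (14!11!)
= 4457400

C(25,14) = 4457400


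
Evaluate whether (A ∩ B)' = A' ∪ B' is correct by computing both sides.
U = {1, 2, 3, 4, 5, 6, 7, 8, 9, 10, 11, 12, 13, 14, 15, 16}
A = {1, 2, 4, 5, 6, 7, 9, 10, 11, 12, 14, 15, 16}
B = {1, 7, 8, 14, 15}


LHS: A ∩ B = {1, 7, 14, 15}
(A ∩ B)' = U \ (A ∩ B) = {2, 3, 4, 5, 6, 8, 9, 10, 11, 12, 13, 16}
A' = {3, 8, 13}, B' = {2, 3, 4, 5, 6, 9, 10, 11, 12, 13, 16}
Claimed RHS: A' ∪ B' = {2, 3, 4, 5, 6, 8, 9, 10, 11, 12, 13, 16}
Identity is VALID: LHS = RHS = {2, 3, 4, 5, 6, 8, 9, 10, 11, 12, 13, 16} ✓

Identity is valid. (A ∩ B)' = A' ∪ B' = {2, 3, 4, 5, 6, 8, 9, 10, 11, 12, 13, 16}


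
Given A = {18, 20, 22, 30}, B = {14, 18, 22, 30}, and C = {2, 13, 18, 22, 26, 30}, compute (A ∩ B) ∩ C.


A ∩ B = {18, 22, 30}
(A ∩ B) ∩ C = {18, 22, 30}

A ∩ B ∩ C = {18, 22, 30}


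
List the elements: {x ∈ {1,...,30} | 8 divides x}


Checking each candidate:
Condition: multiples of 8 in {1,...,30}
Result = {8, 16, 24}

{8, 16, 24}


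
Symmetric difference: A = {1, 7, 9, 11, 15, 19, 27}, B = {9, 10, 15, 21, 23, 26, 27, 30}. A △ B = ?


A △ B = (A \ B) ∪ (B \ A) = elements in exactly one of A or B
A \ B = {1, 7, 11, 19}
B \ A = {10, 21, 23, 26, 30}
A △ B = {1, 7, 10, 11, 19, 21, 23, 26, 30}

A △ B = {1, 7, 10, 11, 19, 21, 23, 26, 30}


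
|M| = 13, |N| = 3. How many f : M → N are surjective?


n = |M| = 13, k = |N| = 3. Surjections via inclusion-exclusion:
S(n,k) = Σ(-1)^i × C(k,i) × (k-i)^n, i=0 to k
i=0: (-1)^0×C(3,0)×3^13 = 1594323
i=1: (-1)^1×C(3,1)×2^13 = -24576
i=2: (-1)^2×C(3,2)×1^13 = 3
i=3: (-1)^3×C(3,3)×0^13 = 0
Total = 1569750

Number of surjections = 1569750


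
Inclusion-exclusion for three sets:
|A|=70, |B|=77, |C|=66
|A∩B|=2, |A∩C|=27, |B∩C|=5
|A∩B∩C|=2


|A∪B∪C| = |A|+|B|+|C| - |A∩B|-|A∩C|-|B∩C| + |A∩B∩C|
= 70+77+66 - 2-27-5 + 2
= 213 - 34 + 2
= 181

|A ∪ B ∪ C| = 181


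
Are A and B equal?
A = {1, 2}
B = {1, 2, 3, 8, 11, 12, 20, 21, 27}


Two sets are equal iff they have exactly the same elements.
A = {1, 2}
B = {1, 2, 3, 8, 11, 12, 20, 21, 27}
Differences: {3, 8, 11, 12, 20, 21, 27}
A ≠ B

No, A ≠ B


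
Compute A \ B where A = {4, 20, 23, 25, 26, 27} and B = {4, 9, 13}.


A \ B = elements in A but not in B
A = {4, 20, 23, 25, 26, 27}
B = {4, 9, 13}
Remove from A any elements in B
A \ B = {20, 23, 25, 26, 27}

A \ B = {20, 23, 25, 26, 27}


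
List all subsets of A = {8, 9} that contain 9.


A subset of A contains 9 iff the remaining 1 elements form any subset of A \ {9}.
Count: 2^(n-1) = 2^1 = 2
Subsets containing 9: {9}, {8, 9}

Subsets containing 9 (2 total): {9}, {8, 9}


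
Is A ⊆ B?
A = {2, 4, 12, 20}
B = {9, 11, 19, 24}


A ⊆ B means every element of A is in B.
Elements in A not in B: {2, 4, 12, 20}
So A ⊄ B.

No, A ⊄ B


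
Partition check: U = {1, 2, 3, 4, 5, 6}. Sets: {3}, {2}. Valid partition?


A partition requires: (1) non-empty parts, (2) pairwise disjoint, (3) union = U
Parts: {3}, {2}
Union of parts: {2, 3}
U = {1, 2, 3, 4, 5, 6}
All non-empty? True
Pairwise disjoint? True
Covers U? False

No, not a valid partition


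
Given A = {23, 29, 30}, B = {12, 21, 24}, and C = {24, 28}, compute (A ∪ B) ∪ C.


A ∪ B = {12, 21, 23, 24, 29, 30}
(A ∪ B) ∪ C = {12, 21, 23, 24, 28, 29, 30}

A ∪ B ∪ C = {12, 21, 23, 24, 28, 29, 30}


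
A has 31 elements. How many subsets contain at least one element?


Total subsets = 2^n = 2^31 = 2147483648
Non-empty subsets exclude the empty set: 2^n - 1
= 2147483648 - 1
= 2147483647

Number of non-empty subsets = 2147483647


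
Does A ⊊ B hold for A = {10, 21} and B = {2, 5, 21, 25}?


A ⊂ B requires: A ⊆ B AND A ≠ B.
A ⊆ B? No
A ⊄ B, so A is not a proper subset.

No, A is not a proper subset of B


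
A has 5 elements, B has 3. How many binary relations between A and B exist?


A relation from A to B is any subset of A × B.
|A × B| = 5 × 3 = 15
# relations = 2^|A × B| = 2^15 = 32768

Number of relations = 32768


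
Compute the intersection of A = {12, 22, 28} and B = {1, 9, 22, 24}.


A ∩ B = elements in both A and B
A = {12, 22, 28}
B = {1, 9, 22, 24}
A ∩ B = {22}

A ∩ B = {22}


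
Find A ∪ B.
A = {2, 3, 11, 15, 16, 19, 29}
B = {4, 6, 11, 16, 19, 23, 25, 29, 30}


A ∪ B = all elements in A or B (or both)
A = {2, 3, 11, 15, 16, 19, 29}
B = {4, 6, 11, 16, 19, 23, 25, 29, 30}
A ∪ B = {2, 3, 4, 6, 11, 15, 16, 19, 23, 25, 29, 30}

A ∪ B = {2, 3, 4, 6, 11, 15, 16, 19, 23, 25, 29, 30}


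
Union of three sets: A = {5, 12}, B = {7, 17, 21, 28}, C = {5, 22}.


A ∪ B = {5, 7, 12, 17, 21, 28}
(A ∪ B) ∪ C = {5, 7, 12, 17, 21, 22, 28}

A ∪ B ∪ C = {5, 7, 12, 17, 21, 22, 28}


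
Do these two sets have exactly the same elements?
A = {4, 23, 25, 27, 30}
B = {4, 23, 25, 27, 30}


Two sets are equal iff they have exactly the same elements.
A = {4, 23, 25, 27, 30}
B = {4, 23, 25, 27, 30}
Same elements → A = B

Yes, A = B


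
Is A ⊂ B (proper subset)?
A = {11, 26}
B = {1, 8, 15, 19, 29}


A ⊂ B requires: A ⊆ B AND A ≠ B.
A ⊆ B? No
A ⊄ B, so A is not a proper subset.

No, A is not a proper subset of B


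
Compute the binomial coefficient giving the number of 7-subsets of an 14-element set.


C(n,k) = n! / (k!(n-k)!)
C(14,7) = 14! / (7!7!)
= 3432

C(14,7) = 3432


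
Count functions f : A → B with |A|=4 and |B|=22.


Each of |A| = 4 inputs maps to any of |B| = 22 outputs.
# functions = |B|^|A| = 22^4
= 234256

Number of functions = 234256


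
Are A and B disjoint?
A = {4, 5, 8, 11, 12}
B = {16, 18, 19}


Disjoint means A ∩ B = ∅.
A ∩ B = ∅
A ∩ B = ∅, so A and B are disjoint.

Yes, A and B are disjoint


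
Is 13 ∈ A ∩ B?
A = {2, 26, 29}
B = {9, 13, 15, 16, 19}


A = {2, 26, 29}, B = {9, 13, 15, 16, 19}
A ∩ B = elements in both A and B
A ∩ B = ∅
Checking if 13 ∈ A ∩ B
13 is not in A ∩ B → False

13 ∉ A ∩ B


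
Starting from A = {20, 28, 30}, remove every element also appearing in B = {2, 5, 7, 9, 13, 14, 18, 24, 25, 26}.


A \ B = elements in A but not in B
A = {20, 28, 30}
B = {2, 5, 7, 9, 13, 14, 18, 24, 25, 26}
Remove from A any elements in B
A \ B = {20, 28, 30}

A \ B = {20, 28, 30}


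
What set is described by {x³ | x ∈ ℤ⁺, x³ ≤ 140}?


Checking each candidate:
Condition: positive perfect cubes ≤ 140
Result = {1, 8, 27, 64, 125}

{1, 8, 27, 64, 125}


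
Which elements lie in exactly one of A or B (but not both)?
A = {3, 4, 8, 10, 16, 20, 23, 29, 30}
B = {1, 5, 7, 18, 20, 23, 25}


A △ B = (A \ B) ∪ (B \ A) = elements in exactly one of A or B
A \ B = {3, 4, 8, 10, 16, 29, 30}
B \ A = {1, 5, 7, 18, 25}
A △ B = {1, 3, 4, 5, 7, 8, 10, 16, 18, 25, 29, 30}

A △ B = {1, 3, 4, 5, 7, 8, 10, 16, 18, 25, 29, 30}


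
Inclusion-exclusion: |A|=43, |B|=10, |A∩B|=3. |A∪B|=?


|A ∪ B| = |A| + |B| - |A ∩ B|
= 43 + 10 - 3
= 50

|A ∪ B| = 50


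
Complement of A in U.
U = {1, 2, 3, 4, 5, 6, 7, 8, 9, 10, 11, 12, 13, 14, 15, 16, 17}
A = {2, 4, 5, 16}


Aᶜ = U \ A = elements in U but not in A
U = {1, 2, 3, 4, 5, 6, 7, 8, 9, 10, 11, 12, 13, 14, 15, 16, 17}
A = {2, 4, 5, 16}
Aᶜ = {1, 3, 6, 7, 8, 9, 10, 11, 12, 13, 14, 15, 17}

Aᶜ = {1, 3, 6, 7, 8, 9, 10, 11, 12, 13, 14, 15, 17}


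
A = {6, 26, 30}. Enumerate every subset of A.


|A| = 3, so |P(A)| = 2^3 = 8
Enumerate subsets by cardinality (0 to 3):
∅, {6}, {26}, {30}, {6, 26}, {6, 30}, {26, 30}, {6, 26, 30}

P(A) has 8 subsets: ∅, {6}, {26}, {30}, {6, 26}, {6, 30}, {26, 30}, {6, 26, 30}


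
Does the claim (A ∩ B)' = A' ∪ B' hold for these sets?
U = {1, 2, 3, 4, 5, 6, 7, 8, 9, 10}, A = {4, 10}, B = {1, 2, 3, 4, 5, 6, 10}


LHS: A ∩ B = {4, 10}
(A ∩ B)' = U \ (A ∩ B) = {1, 2, 3, 5, 6, 7, 8, 9}
A' = {1, 2, 3, 5, 6, 7, 8, 9}, B' = {7, 8, 9}
Claimed RHS: A' ∪ B' = {1, 2, 3, 5, 6, 7, 8, 9}
Identity is VALID: LHS = RHS = {1, 2, 3, 5, 6, 7, 8, 9} ✓

Identity is valid. (A ∩ B)' = A' ∪ B' = {1, 2, 3, 5, 6, 7, 8, 9}


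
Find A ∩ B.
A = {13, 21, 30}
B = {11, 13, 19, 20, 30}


A ∩ B = elements in both A and B
A = {13, 21, 30}
B = {11, 13, 19, 20, 30}
A ∩ B = {13, 30}

A ∩ B = {13, 30}


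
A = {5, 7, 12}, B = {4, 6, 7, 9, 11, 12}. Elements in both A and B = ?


A = {5, 7, 12}
B = {4, 6, 7, 9, 11, 12}
Region: in both A and B
Elements: {7, 12}

Elements in both A and B: {7, 12}


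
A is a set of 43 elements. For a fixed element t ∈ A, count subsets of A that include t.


Subsets of A containing t correspond to subsets of A \ {t}, which has 42 elements.
Count = 2^(n-1) = 2^42
= 4398046511104

Number of subsets containing t = 4398046511104


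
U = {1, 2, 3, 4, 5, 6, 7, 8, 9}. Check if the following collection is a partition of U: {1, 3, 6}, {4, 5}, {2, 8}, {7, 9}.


A partition requires: (1) non-empty parts, (2) pairwise disjoint, (3) union = U
Parts: {1, 3, 6}, {4, 5}, {2, 8}, {7, 9}
Union of parts: {1, 2, 3, 4, 5, 6, 7, 8, 9}
U = {1, 2, 3, 4, 5, 6, 7, 8, 9}
All non-empty? True
Pairwise disjoint? True
Covers U? True

Yes, valid partition


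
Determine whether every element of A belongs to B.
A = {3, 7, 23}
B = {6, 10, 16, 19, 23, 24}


A ⊆ B means every element of A is in B.
Elements in A not in B: {3, 7}
So A ⊄ B.

No, A ⊄ B


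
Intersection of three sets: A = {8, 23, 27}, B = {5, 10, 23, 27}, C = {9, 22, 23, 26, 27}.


A ∩ B = {23, 27}
(A ∩ B) ∩ C = {23, 27}

A ∩ B ∩ C = {23, 27}


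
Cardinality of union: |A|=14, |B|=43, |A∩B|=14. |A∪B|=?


|A ∪ B| = |A| + |B| - |A ∩ B|
= 14 + 43 - 14
= 43

|A ∪ B| = 43


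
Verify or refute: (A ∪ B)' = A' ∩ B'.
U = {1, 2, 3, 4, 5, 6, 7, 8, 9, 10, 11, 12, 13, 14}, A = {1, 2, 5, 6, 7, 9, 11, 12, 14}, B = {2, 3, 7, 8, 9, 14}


LHS: A ∪ B = {1, 2, 3, 5, 6, 7, 8, 9, 11, 12, 14}
(A ∪ B)' = U \ (A ∪ B) = {4, 10, 13}
A' = {3, 4, 8, 10, 13}, B' = {1, 4, 5, 6, 10, 11, 12, 13}
Claimed RHS: A' ∩ B' = {4, 10, 13}
Identity is VALID: LHS = RHS = {4, 10, 13} ✓

Identity is valid. (A ∪ B)' = A' ∩ B' = {4, 10, 13}


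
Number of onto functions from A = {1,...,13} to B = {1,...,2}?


n = |A| = 13, k = |B| = 2. Surjections via inclusion-exclusion:
S(n,k) = Σ(-1)^i × C(k,i) × (k-i)^n, i=0 to k
i=0: (-1)^0×C(2,0)×2^13 = 8192
i=1: (-1)^1×C(2,1)×1^13 = -2
i=2: (-1)^2×C(2,2)×0^13 = 0
Total = 8190

Number of surjections = 8190


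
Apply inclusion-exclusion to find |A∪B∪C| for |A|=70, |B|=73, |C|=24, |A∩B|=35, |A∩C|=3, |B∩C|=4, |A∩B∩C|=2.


|A∪B∪C| = |A|+|B|+|C| - |A∩B|-|A∩C|-|B∩C| + |A∩B∩C|
= 70+73+24 - 35-3-4 + 2
= 167 - 42 + 2
= 127

|A ∪ B ∪ C| = 127


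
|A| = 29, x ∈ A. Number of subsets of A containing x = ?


Subsets of A containing x correspond to subsets of A \ {x}, which has 28 elements.
Count = 2^(n-1) = 2^28
= 268435456

Number of subsets containing x = 268435456


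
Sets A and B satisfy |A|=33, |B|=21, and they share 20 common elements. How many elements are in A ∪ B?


|A ∪ B| = |A| + |B| - |A ∩ B|
= 33 + 21 - 20
= 34

|A ∪ B| = 34


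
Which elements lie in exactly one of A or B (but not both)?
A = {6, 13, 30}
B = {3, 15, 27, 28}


A △ B = (A \ B) ∪ (B \ A) = elements in exactly one of A or B
A \ B = {6, 13, 30}
B \ A = {3, 15, 27, 28}
A △ B = {3, 6, 13, 15, 27, 28, 30}

A △ B = {3, 6, 13, 15, 27, 28, 30}


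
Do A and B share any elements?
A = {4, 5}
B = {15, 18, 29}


Disjoint means A ∩ B = ∅.
A ∩ B = ∅
A ∩ B = ∅, so A and B are disjoint.

No — A and B share no elements (A ∩ B = ∅), so they are disjoint


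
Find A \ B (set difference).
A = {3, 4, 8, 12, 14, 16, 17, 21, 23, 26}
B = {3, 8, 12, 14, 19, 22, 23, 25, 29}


A \ B = elements in A but not in B
A = {3, 4, 8, 12, 14, 16, 17, 21, 23, 26}
B = {3, 8, 12, 14, 19, 22, 23, 25, 29}
Remove from A any elements in B
A \ B = {4, 16, 17, 21, 26}

A \ B = {4, 16, 17, 21, 26}


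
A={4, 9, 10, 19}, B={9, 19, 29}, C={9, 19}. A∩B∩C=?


A ∩ B = {9, 19}
(A ∩ B) ∩ C = {9, 19}

A ∩ B ∩ C = {9, 19}


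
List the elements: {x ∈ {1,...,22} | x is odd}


Checking each candidate:
Condition: odd numbers in {1,...,22}
Result = {1, 3, 5, 7, 9, 11, 13, 15, 17, 19, 21}

{1, 3, 5, 7, 9, 11, 13, 15, 17, 19, 21}


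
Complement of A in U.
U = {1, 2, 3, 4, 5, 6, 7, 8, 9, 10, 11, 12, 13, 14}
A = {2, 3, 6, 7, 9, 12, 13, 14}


Aᶜ = U \ A = elements in U but not in A
U = {1, 2, 3, 4, 5, 6, 7, 8, 9, 10, 11, 12, 13, 14}
A = {2, 3, 6, 7, 9, 12, 13, 14}
Aᶜ = {1, 4, 5, 8, 10, 11}

Aᶜ = {1, 4, 5, 8, 10, 11}


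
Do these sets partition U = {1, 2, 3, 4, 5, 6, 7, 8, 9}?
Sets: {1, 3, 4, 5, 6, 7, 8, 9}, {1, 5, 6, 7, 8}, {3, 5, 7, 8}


A partition requires: (1) non-empty parts, (2) pairwise disjoint, (3) union = U
Parts: {1, 3, 4, 5, 6, 7, 8, 9}, {1, 5, 6, 7, 8}, {3, 5, 7, 8}
Union of parts: {1, 3, 4, 5, 6, 7, 8, 9}
U = {1, 2, 3, 4, 5, 6, 7, 8, 9}
All non-empty? True
Pairwise disjoint? False
Covers U? False

No, not a valid partition


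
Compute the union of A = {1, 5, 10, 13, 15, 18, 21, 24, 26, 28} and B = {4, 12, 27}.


A ∪ B = all elements in A or B (or both)
A = {1, 5, 10, 13, 15, 18, 21, 24, 26, 28}
B = {4, 12, 27}
A ∪ B = {1, 4, 5, 10, 12, 13, 15, 18, 21, 24, 26, 27, 28}

A ∪ B = {1, 4, 5, 10, 12, 13, 15, 18, 21, 24, 26, 27, 28}


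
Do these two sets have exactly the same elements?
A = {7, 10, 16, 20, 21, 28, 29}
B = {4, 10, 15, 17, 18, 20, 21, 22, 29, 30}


Two sets are equal iff they have exactly the same elements.
A = {7, 10, 16, 20, 21, 28, 29}
B = {4, 10, 15, 17, 18, 20, 21, 22, 29, 30}
Differences: {4, 7, 15, 16, 17, 18, 22, 28, 30}
A ≠ B

No, A ≠ B


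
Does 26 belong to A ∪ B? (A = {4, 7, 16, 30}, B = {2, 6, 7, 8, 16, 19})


A = {4, 7, 16, 30}, B = {2, 6, 7, 8, 16, 19}
A ∪ B = all elements in A or B
A ∪ B = {2, 4, 6, 7, 8, 16, 19, 30}
Checking if 26 ∈ A ∪ B
26 is not in A ∪ B → False

26 ∉ A ∪ B


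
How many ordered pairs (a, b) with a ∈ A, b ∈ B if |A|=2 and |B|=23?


|A × B| = |A| × |B|
= 2 × 23
= 46

|A × B| = 46


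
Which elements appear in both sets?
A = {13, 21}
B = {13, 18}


A ∩ B = elements in both A and B
A = {13, 21}
B = {13, 18}
A ∩ B = {13}

A ∩ B = {13}


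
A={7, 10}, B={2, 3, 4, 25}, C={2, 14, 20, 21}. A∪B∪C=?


A ∪ B = {2, 3, 4, 7, 10, 25}
(A ∪ B) ∪ C = {2, 3, 4, 7, 10, 14, 20, 21, 25}

A ∪ B ∪ C = {2, 3, 4, 7, 10, 14, 20, 21, 25}


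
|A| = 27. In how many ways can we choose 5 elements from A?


C(n,k) = n! / (k!(n-k)!)
C(27,5) = 27! / (5!22!)
= 80730

C(27,5) = 80730


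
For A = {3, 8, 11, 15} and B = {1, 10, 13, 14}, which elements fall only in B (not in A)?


A = {3, 8, 11, 15}
B = {1, 10, 13, 14}
Region: only in B (not in A)
Elements: {1, 10, 13, 14}

Elements only in B (not in A): {1, 10, 13, 14}


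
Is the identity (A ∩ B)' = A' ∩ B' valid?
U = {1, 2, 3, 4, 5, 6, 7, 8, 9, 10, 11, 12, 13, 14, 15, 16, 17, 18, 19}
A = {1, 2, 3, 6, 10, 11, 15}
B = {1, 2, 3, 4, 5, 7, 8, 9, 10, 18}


LHS: A ∩ B = {1, 2, 3, 10}
(A ∩ B)' = U \ (A ∩ B) = {4, 5, 6, 7, 8, 9, 11, 12, 13, 14, 15, 16, 17, 18, 19}
A' = {4, 5, 7, 8, 9, 12, 13, 14, 16, 17, 18, 19}, B' = {6, 11, 12, 13, 14, 15, 16, 17, 19}
Claimed RHS: A' ∩ B' = {12, 13, 14, 16, 17, 19}
Identity is INVALID: LHS = {4, 5, 6, 7, 8, 9, 11, 12, 13, 14, 15, 16, 17, 18, 19} but the RHS claimed here equals {12, 13, 14, 16, 17, 19}. The correct form is (A ∩ B)' = A' ∪ B'.

Identity is invalid: (A ∩ B)' = {4, 5, 6, 7, 8, 9, 11, 12, 13, 14, 15, 16, 17, 18, 19} but A' ∩ B' = {12, 13, 14, 16, 17, 19}. The correct De Morgan law is (A ∩ B)' = A' ∪ B'.


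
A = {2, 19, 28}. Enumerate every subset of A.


|A| = 3, so |P(A)| = 2^3 = 8
Enumerate subsets by cardinality (0 to 3):
∅, {2}, {19}, {28}, {2, 19}, {2, 28}, {19, 28}, {2, 19, 28}

P(A) has 8 subsets: ∅, {2}, {19}, {28}, {2, 19}, {2, 28}, {19, 28}, {2, 19, 28}


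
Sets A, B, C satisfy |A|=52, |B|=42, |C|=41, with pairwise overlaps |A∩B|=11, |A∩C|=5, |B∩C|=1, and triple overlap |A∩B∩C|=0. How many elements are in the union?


|A∪B∪C| = |A|+|B|+|C| - |A∩B|-|A∩C|-|B∩C| + |A∩B∩C|
= 52+42+41 - 11-5-1 + 0
= 135 - 17 + 0
= 118

|A ∪ B ∪ C| = 118


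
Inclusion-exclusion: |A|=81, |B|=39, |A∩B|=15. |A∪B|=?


|A ∪ B| = |A| + |B| - |A ∩ B|
= 81 + 39 - 15
= 105

|A ∪ B| = 105


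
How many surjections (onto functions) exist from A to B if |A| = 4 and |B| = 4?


n = |A| = 4, k = |B| = 4. Surjections via inclusion-exclusion:
S(n,k) = Σ(-1)^i × C(k,i) × (k-i)^n, i=0 to k
i=0: (-1)^0×C(4,0)×4^4 = 256
i=1: (-1)^1×C(4,1)×3^4 = -324
i=2: (-1)^2×C(4,2)×2^4 = 96
i=3: (-1)^3×C(4,3)×1^4 = -4
i=4: (-1)^4×C(4,4)×0^4 = 0
Total = 24

Number of surjections = 24


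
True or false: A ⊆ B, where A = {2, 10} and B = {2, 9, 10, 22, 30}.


A ⊆ B means every element of A is in B.
All elements of A are in B.
So A ⊆ B.

Yes, A ⊆ B
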